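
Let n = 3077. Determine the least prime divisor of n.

3077 is odd.
Digit sum 17, not divisible by 3.
Ends in 7: not divisible by 5.
7: 3077 = 7·439 + 4
11: 3077 = 11·279 + 8
13: 3077 = 13·236 + 9
17: 3077 = 17·181

17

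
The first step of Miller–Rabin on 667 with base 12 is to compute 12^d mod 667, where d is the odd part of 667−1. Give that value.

302

667 − 1 = 666 = 2^1 · 333, so d = 333.
12^1 ≡ 12 (mod 667)
12^2 ≡ 12^2 = 144 ≡ 144 (mod 667)
12^4 ≡ 144^2 = 20736 ≡ 59 (mod 667)
12^8 ≡ 59^2 = 3481 ≡ 146 (mod 667)
12^16 ≡ 146^2 = 21316 ≡ 639 (mod 667)
12^32 ≡ 639^2 = 408321 ≡ 117 (mod 667)
12^64 ≡ 117^2 = 13689 ≡ 349 (mod 667)
12^128 ≡ 349^2 = 121801 ≡ 407 (mod 667)
12^256 ≡ 407^2 = 165649 ≡ 233 (mod 667)
333 = 256 + 64 + 8 + 4 + 1 in binary powers of 2.
So 12^333 ≡ 233 · 349 · 146 · 59 · 12 ≡ 302 (mod 667).
Squaring chain: 302; never reaches −1, so base 12 is a Miller–Rabin witness that 667 is composite.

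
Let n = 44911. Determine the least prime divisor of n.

44911 is odd.
Digit sum 19, not divisible by 3.
Ends in 1: not divisible by 5.
7: 44911 = 7·6415 + 6
11: 44911 = 11·4082 + 9
13: 44911 = 13·3454 + 9
17: 44911 = 17·2641 + 14
19: 44911 = 19·2363 + 14
23: 44911 = 23·1952 + 15
29: 44911 = 29·1548 + 19
31: 44911 = 31·1448 + 23
37: 44911 = 37·1213 + 30
41: 44911 = 41·1095 + 16
43: 44911 = 43·1044 + 19
47: 44911 = 47·955 + 26
53: 44911 = 53·847 + 20
59: 44911 = 59·761 + 12
61: 44911 = 61·736 + 15
67: 44911 = 67·670 + 21
71: 44911 = 71·632 + 39
73: 44911 = 73·615 + 16
79: 44911 = 79·568 + 39
83: 44911 = 83·541 + 8
89: 44911 = 89·504 + 55
97: 44911 = 97·463

97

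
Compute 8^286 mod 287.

113

8^1 ≡ 8 (mod 287)
8^2 ≡ 8^2 = 64 ≡ 64 (mod 287)
8^4 ≡ 64^2 = 4096 ≡ 78 (mod 287)
8^8 ≡ 78^2 = 6084 ≡ 57 (mod 287)
8^16 ≡ 57^2 = 3249 ≡ 92 (mod 287)
8^32 ≡ 92^2 = 8464 ≡ 141 (mod 287)
8^64 ≡ 141^2 = 19881 ≡ 78 (mod 287)
8^128 ≡ 78^2 = 6084 ≡ 57 (mod 287)
8^256 ≡ 57^2 = 3249 ≡ 92 (mod 287)
286 = 256 + 16 + 8 + 4 + 2 in binary powers of 2.
So 8^286 ≡ 92 · 92 · 57 · 78 · 64 ≡ 113 (mod 287).
Since 113 ≠ 1, base 8 is a Fermat witness: 287 is composite.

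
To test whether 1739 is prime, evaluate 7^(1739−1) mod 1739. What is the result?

636

7^1 ≡ 7 (mod 1739)
7^2 ≡ 7^2 = 49 ≡ 49 (mod 1739)
7^4 ≡ 49^2 = 2401 ≡ 662 (mod 1739)
7^8 ≡ 662^2 = 438244 ≡ 16 (mod 1739)
7^16 ≡ 16^2 = 256 ≡ 256 (mod 1739)
7^32 ≡ 256^2 = 65536 ≡ 1193 (mod 1739)
7^64 ≡ 1193^2 = 1423249 ≡ 747 (mod 1739)
7^128 ≡ 747^2 = 558009 ≡ 1529 (mod 1739)
7^256 ≡ 1529^2 = 2337841 ≡ 625 (mod 1739)
7^512 ≡ 625^2 = 390625 ≡ 1089 (mod 1739)
7^1024 ≡ 1089^2 = 1185921 ≡ 1662 (mod 1739)
1738 = 1024 + 512 + 128 + 64 + 8 + 2 in binary powers of 2.
So 7^1738 ≡ 1662 · 1089 · 1529 · 747 · 16 · 49 ≡ 636 (mod 1739).
Since 636 ≠ 1, base 7 is a Fermat witness: 1739 is composite.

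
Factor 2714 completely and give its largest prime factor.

2714 = 2 · 1357
1357 = 23 · 59
59 is prime.
So 2714 = 2 · 23 · 59; the largest prime factor is 59.

59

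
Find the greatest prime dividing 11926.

11926 = 2 · 5963
5963 = 67 · 89
89 is prime.
So 11926 = 2 · 67 · 89; the largest prime factor is 89.

89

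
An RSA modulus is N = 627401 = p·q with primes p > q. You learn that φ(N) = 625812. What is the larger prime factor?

863

φ(n) = (p−1)(q−1) = n − (p+q) + 1, so p + q = 627401 − 625812 + 1 = 1590.
p and q are the roots of t² − 1590t + 627401 = 0.
Discriminant: 1590² − 4·627401 = 2528100 − 2509604 = 18496; √18496 = 136.
q = (1590 − 136)/2 = 727, p = (1590 + 136)/2 = 863.
Check: 727 · 863 = 627401.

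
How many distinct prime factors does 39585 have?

5

39585 = 3 · 13195
13195 = 5 · 2639
2639 = 7 · 377
377 = 13 · 29
39585 = 3 · 5 · 7 · 13 · 29, which has 5 distinct prime factors.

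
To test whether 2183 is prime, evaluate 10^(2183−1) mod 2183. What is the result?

10^1 ≡ 10 (mod 2183)
10^2 ≡ 10^2 = 100 ≡ 100 (mod 2183)
10^4 ≡ 100^2 = 10000 ≡ 1268 (mod 2183)
10^8 ≡ 1268^2 = 1607824 ≡ 1136 (mod 2183)
10^16 ≡ 1136^2 = 1290496 ≡ 343 (mod 2183)
10^32 ≡ 343^2 = 117649 ≡ 1950 (mod 2183)
10^64 ≡ 1950^2 = 3802500 ≡ 1897 (mod 2183)
10^128 ≡ 1897^2 = 3598609 ≡ 1025 (mod 2183)
10^256 ≡ 1025^2 = 1050625 ≡ 602 (mod 2183)
10^512 ≡ 602^2 = 362404 ≡ 26 (mod 2183)
10^1024 ≡ 26^2 = 676 ≡ 676 (mod 2183)
10^2048 ≡ 676^2 = 456976 ≡ 729 (mod 2183)
2182 = 2048 + 128 + 4 + 2 in binary powers of 2.
So 10^2182 ≡ 729 · 1025 · 1268 · 100 ≡ 972 (mod 2183).
Since 972 ≠ 1, base 10 is a Fermat witness: 2183 is composite.

972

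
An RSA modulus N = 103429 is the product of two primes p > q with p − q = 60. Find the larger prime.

353

Since p = q + 60, we have 103429 = q(q + 60), so q² + 60q − 103429 = 0.
Discriminant: 60² + 4·103429 = 3600 + 413716 = 417316; √417316 = 646.
q = (−60 + 646)/2 = 293, and p = q + 60 = 353.
Check: 293 · 353 = 103429.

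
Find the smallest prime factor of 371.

7

371 is odd.
Digit sum 11, not divisible by 3.
Ends in 1: not divisible by 5.
7: 371 = 7·53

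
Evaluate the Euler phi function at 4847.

Factor: 4847 = 37 · 131.
φ(4847) = (37−1) · (131−1) = 36 · 130 = 4680.

4680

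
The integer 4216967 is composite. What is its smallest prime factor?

4216967 is odd.
Digit sum 35, not divisible by 3.
Ends in 7: not divisible by 5.
7: 4216967 = 7·602423 + 6
11: 4216967 = 11·383360 + 7
13: 4216967 = 13·324382 + 1
17: 4216967 = 17·248056 + 15
19: 4216967 = 19·221945 + 12
23: 4216967 = 23·183346 + 9
29: 4216967 = 29·145412 + 19
31: 4216967 = 31·136031 + 6
37: 4216967 = 37·113972 + 3
41: 4216967 = 41·102852 + 35
43: 4216967 = 43·98069

43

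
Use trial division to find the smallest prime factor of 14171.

14171 is odd.
Digit sum 14, not divisible by 3.
Ends in 1: not divisible by 5.
7: 14171 = 7·2024 + 3
11: 14171 = 11·1288 + 3
13: 14171 = 13·1090 + 1
17: 14171 = 17·833 + 10
19: 14171 = 19·745 + 16
23: 14171 = 23·616 + 3
29: 14171 = 29·488 + 19
31: 14171 = 31·457 + 4
37: 14171 = 37·383

37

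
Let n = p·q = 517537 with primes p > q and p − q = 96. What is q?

673

Since p = q + 96, we have 517537 = q(q + 96), so q² + 96q − 517537 = 0.
Discriminant: 96² + 4·517537 = 9216 + 2070148 = 2079364; √2079364 = 1442.
q = (−96 + 1442)/2 = 673, and p = q + 96 = 769.
Check: 673 · 769 = 517537.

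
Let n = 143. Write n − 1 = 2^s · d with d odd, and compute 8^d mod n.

96

143 − 1 = 142 = 2^1 · 71, so d = 71.
8^1 ≡ 8 (mod 143)
8^2 ≡ 8^2 = 64 ≡ 64 (mod 143)
8^4 ≡ 64^2 = 4096 ≡ 92 (mod 143)
8^8 ≡ 92^2 = 8464 ≡ 27 (mod 143)
8^16 ≡ 27^2 = 729 ≡ 14 (mod 143)
8^32 ≡ 14^2 = 196 ≡ 53 (mod 143)
8^64 ≡ 53^2 = 2809 ≡ 92 (mod 143)
71 = 64 + 4 + 2 + 1 in binary powers of 2.
So 8^71 ≡ 92 · 92 · 64 · 8 ≡ 96 (mod 143).
Squaring chain: 96; never reaches −1, so base 8 is a Miller–Rabin witness that 143 is composite.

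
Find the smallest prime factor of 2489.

2489 is odd.
Digit sum 23, not divisible by 3.
Ends in 9: not divisible by 5.
7: 2489 = 7·355 + 4
11: 2489 = 11·226 + 3
13: 2489 = 13·191 + 6
17: 2489 = 17·146 + 7
19: 2489 = 19·131

19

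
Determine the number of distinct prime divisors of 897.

3

897 = 3 · 299
299 = 13 · 23
897 = 3 · 13 · 23, which has 3 distinct prime factors.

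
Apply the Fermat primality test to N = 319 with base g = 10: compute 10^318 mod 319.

10^1 ≡ 10 (mod 319)
10^2 ≡ 10^2 = 100 ≡ 100 (mod 319)
10^4 ≡ 100^2 = 10000 ≡ 111 (mod 319)
10^8 ≡ 111^2 = 12321 ≡ 199 (mod 319)
10^16 ≡ 199^2 = 39601 ≡ 45 (mod 319)
10^32 ≡ 45^2 = 2025 ≡ 111 (mod 319)
10^64 ≡ 111^2 = 12321 ≡ 199 (mod 319)
10^128 ≡ 199^2 = 39601 ≡ 45 (mod 319)
10^256 ≡ 45^2 = 2025 ≡ 111 (mod 319)
318 = 256 + 32 + 16 + 8 + 4 + 2 in binary powers of 2.
So 10^318 ≡ 111 · 111 · 45 · 199 · 111 · 100 ≡ 122 (mod 319).
Since 122 ≠ 1, base 10 is a Fermat witness: 319 is composite.

122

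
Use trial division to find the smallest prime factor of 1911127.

1911127 is odd.
Digit sum 22, not divisible by 3.
Ends in 7: not divisible by 5.
7: 1911127 = 7·273018 + 1
11: 1911127 = 11·173738 + 9
13: 1911127 = 13·147009 + 10
17: 1911127 = 17·112419 + 4
19: 1911127 = 19·100585 + 12
23: 1911127 = 23·83092 + 11
29: 1911127 = 29·65900 + 27
31: 1911127 = 31·61649 + 8
37: 1911127 = 37·51652 + 3
41: 1911127 = 41·46612 + 35
43: 1911127 = 43·44444 + 35
47: 1911127 = 47·40662 + 13
53: 1911127 = 53·36059

53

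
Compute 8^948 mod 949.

8^1 ≡ 8 (mod 949)
8^2 ≡ 8^2 = 64 ≡ 64 (mod 949)
8^4 ≡ 64^2 = 4096 ≡ 300 (mod 949)
8^8 ≡ 300^2 = 90000 ≡ 794 (mod 949)
8^16 ≡ 794^2 = 630436 ≡ 300 (mod 949)
8^32 ≡ 300^2 = 90000 ≡ 794 (mod 949)
8^64 ≡ 794^2 = 630436 ≡ 300 (mod 949)
8^128 ≡ 300^2 = 90000 ≡ 794 (mod 949)
8^256 ≡ 794^2 = 630436 ≡ 300 (mod 949)
8^512 ≡ 300^2 = 90000 ≡ 794 (mod 949)
948 = 512 + 256 + 128 + 32 + 16 + 4 in binary powers of 2.
So 8^948 ≡ 794 · 300 · 794 · 794 · 300 · 300 ≡ 1 (mod 949).
Since the result is 1, base 8 gives no evidence that 949 is composite.

1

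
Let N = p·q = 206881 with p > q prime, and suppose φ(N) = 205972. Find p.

467

φ(n) = (p−1)(q−1) = n − (p+q) + 1, so p + q = 206881 − 205972 + 1 = 910.
p and q are the roots of t² − 910t + 206881 = 0.
Discriminant: 910² − 4·206881 = 828100 − 827524 = 576; √576 = 24.
q = (910 − 24)/2 = 443, p = (910 + 24)/2 = 467.
Check: 443 · 467 = 206881.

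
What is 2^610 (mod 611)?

2^1 ≡ 2 (mod 611)
2^2 ≡ 2^2 = 4 ≡ 4 (mod 611)
2^4 ≡ 4^2 = 16 ≡ 16 (mod 611)
2^8 ≡ 16^2 = 256 ≡ 256 (mod 611)
2^16 ≡ 256^2 = 65536 ≡ 159 (mod 611)
2^32 ≡ 159^2 = 25281 ≡ 230 (mod 611)
2^64 ≡ 230^2 = 52900 ≡ 354 (mod 611)
2^128 ≡ 354^2 = 125316 ≡ 61 (mod 611)
2^256 ≡ 61^2 = 3721 ≡ 55 (mod 611)
2^512 ≡ 55^2 = 3025 ≡ 581 (mod 611)
610 = 512 + 64 + 32 + 2 in binary powers of 2.
So 2^610 ≡ 581 · 354 · 230 · 4 ≡ 101 (mod 611).
Since 101 ≠ 1, base 2 is a Fermat witness: 611 is composite.

101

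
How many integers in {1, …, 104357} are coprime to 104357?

92560

Factor: 104357 = 11 · 53 · 179.
φ(104357) = (11−1) · (53−1) · (179−1) = 10 · 52 · 178 = 92560.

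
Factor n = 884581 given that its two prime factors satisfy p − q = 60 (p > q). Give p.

Since p = q + 60, we have 884581 = q(q + 60), so q² + 60q − 884581 = 0.
Discriminant: 60² + 4·884581 = 3600 + 3538324 = 3541924; √3541924 = 1882.
q = (−60 + 1882)/2 = 911, and p = q + 60 = 971.
Check: 911 · 971 = 884581.

971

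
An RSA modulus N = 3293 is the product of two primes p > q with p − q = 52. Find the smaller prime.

Since p = q + 52, we have 3293 = q(q + 52), so q² + 52q − 3293 = 0.
Discriminant: 52² + 4·3293 = 2704 + 13172 = 15876; √15876 = 126.
q = (−52 + 126)/2 = 37, and p = q + 52 = 89.
Check: 37 · 89 = 3293.

37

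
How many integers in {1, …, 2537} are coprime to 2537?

2436

Factor: 2537 = 43 · 59.
φ(2537) = (43−1) · (59−1) = 42 · 58 = 2436.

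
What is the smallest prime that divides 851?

23

851 is odd.
Digit sum 14, not divisible by 3.
Ends in 1: not divisible by 5.
7: 851 = 7·121 + 4
11: 851 = 11·77 + 4
13: 851 = 13·65 + 6
17: 851 = 17·50 + 1
19: 851 = 19·44 + 15
23: 851 = 23·37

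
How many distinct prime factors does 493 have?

493 = 17 · 29
493 = 17 · 29, which has 2 distinct prime factors.

2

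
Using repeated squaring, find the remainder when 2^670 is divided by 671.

2^1 ≡ 2 (mod 671)
2^2 ≡ 2^2 = 4 ≡ 4 (mod 671)
2^4 ≡ 4^2 = 16 ≡ 16 (mod 671)
2^8 ≡ 16^2 = 256 ≡ 256 (mod 671)
2^16 ≡ 256^2 = 65536 ≡ 449 (mod 671)
2^32 ≡ 449^2 = 201601 ≡ 301 (mod 671)
2^64 ≡ 301^2 = 90601 ≡ 16 (mod 671)
2^128 ≡ 16^2 = 256 ≡ 256 (mod 671)
2^256 ≡ 256^2 = 65536 ≡ 449 (mod 671)
2^512 ≡ 449^2 = 201601 ≡ 301 (mod 671)
670 = 512 + 128 + 16 + 8 + 4 + 2 in binary powers of 2.
So 2^670 ≡ 301 · 256 · 449 · 256 · 16 · 4 ≡ 353 (mod 671).
Since 353 ≠ 1, base 2 is a Fermat witness: 671 is composite.

353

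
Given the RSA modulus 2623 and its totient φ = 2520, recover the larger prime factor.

φ(n) = (p−1)(q−1) = n − (p+q) + 1, so p + q = 2623 − 2520 + 1 = 104.
p and q are the roots of t² − 104t + 2623 = 0.
Discriminant: 104² − 4·2623 = 10816 − 10492 = 324; √324 = 18.
q = (104 − 18)/2 = 43, p = (104 + 18)/2 = 61.
Check: 43 · 61 = 2623.

61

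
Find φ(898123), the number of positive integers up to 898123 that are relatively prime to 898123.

865536

Factor: 898123 = 47 · 97 · 197.
φ(898123) = (47−1) · (97−1) · (197−1) = 46 · 96 · 196 = 865536.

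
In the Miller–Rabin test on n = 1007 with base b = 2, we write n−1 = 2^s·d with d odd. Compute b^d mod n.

124

1007 − 1 = 1006 = 2^1 · 503, so d = 503.
2^1 ≡ 2 (mod 1007)
2^2 ≡ 2^2 = 4 ≡ 4 (mod 1007)
2^4 ≡ 4^2 = 16 ≡ 16 (mod 1007)
2^8 ≡ 16^2 = 256 ≡ 256 (mod 1007)
2^16 ≡ 256^2 = 65536 ≡ 81 (mod 1007)
2^32 ≡ 81^2 = 6561 ≡ 519 (mod 1007)
2^64 ≡ 519^2 = 269361 ≡ 492 (mod 1007)
2^128 ≡ 492^2 = 242064 ≡ 384 (mod 1007)
2^256 ≡ 384^2 = 147456 ≡ 434 (mod 1007)
503 = 256 + 128 + 64 + 32 + 16 + 4 + 2 + 1 in binary powers of 2.
So 2^503 ≡ 434 · 384 · 492 · 519 · 81 · 16 · 4 · 2 ≡ 124 (mod 1007).
Squaring chain: 124; never reaches −1, so base 2 is a Miller–Rabin witness that 1007 is composite.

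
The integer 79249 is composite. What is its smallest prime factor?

19

79249 is odd.
Digit sum 31, not divisible by 3.
Ends in 9: not divisible by 5.
7: 79249 = 7·11321 + 2
11: 79249 = 11·7204 + 5
13: 79249 = 13·6096 + 1
17: 79249 = 17·4661 + 12
19: 79249 = 19·4171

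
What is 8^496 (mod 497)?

225

8^1 ≡ 8 (mod 497)
8^2 ≡ 8^2 = 64 ≡ 64 (mod 497)
8^4 ≡ 64^2 = 4096 ≡ 120 (mod 497)
8^8 ≡ 120^2 = 14400 ≡ 484 (mod 497)
8^16 ≡ 484^2 = 234256 ≡ 169 (mod 497)
8^32 ≡ 169^2 = 28561 ≡ 232 (mod 497)
8^64 ≡ 232^2 = 53824 ≡ 148 (mod 497)
8^128 ≡ 148^2 = 21904 ≡ 36 (mod 497)
8^256 ≡ 36^2 = 1296 ≡ 302 (mod 497)
496 = 256 + 128 + 64 + 32 + 16 in binary powers of 2.
So 8^496 ≡ 302 · 36 · 148 · 232 · 169 ≡ 225 (mod 497).
Since 225 ≠ 1, base 8 is a Fermat witness: 497 is composite.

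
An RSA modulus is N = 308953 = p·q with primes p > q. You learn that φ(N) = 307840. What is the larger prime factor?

φ(n) = (p−1)(q−1) = n − (p+q) + 1, so p + q = 308953 − 307840 + 1 = 1114.
p and q are the roots of t² − 1114t + 308953 = 0.
Discriminant: 1114² − 4·308953 = 1240996 − 1235812 = 5184; √5184 = 72.
q = (1114 − 72)/2 = 521, p = (1114 + 72)/2 = 593.
Check: 521 · 593 = 308953.

593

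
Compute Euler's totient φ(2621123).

Factor: 2621123 = 109 · 139 · 173.
φ(2621123) = (109−1) · (139−1) · (173−1) = 108 · 138 · 172 = 2563488.

2563488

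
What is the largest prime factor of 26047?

61

26047 = 7 · 3721
3721 = 61 · 61
61 = 61 · 1
So 26047 = 7 · 61^2; the largest prime factor is 61.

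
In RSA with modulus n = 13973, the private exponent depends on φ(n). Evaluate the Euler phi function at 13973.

Factor: 13973 = 89 · 157.
φ(13973) = (89−1) · (157−1) = 88 · 156 = 13728.

13728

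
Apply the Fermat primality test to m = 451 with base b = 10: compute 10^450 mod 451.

10^1 ≡ 10 (mod 451)
10^2 ≡ 10^2 = 100 ≡ 100 (mod 451)
10^4 ≡ 100^2 = 10000 ≡ 78 (mod 451)
10^8 ≡ 78^2 = 6084 ≡ 221 (mod 451)
10^16 ≡ 221^2 = 48841 ≡ 133 (mod 451)
10^32 ≡ 133^2 = 17689 ≡ 100 (mod 451)
10^64 ≡ 100^2 = 10000 ≡ 78 (mod 451)
10^128 ≡ 78^2 = 6084 ≡ 221 (mod 451)
10^256 ≡ 221^2 = 48841 ≡ 133 (mod 451)
450 = 256 + 128 + 64 + 2 in binary powers of 2.
So 10^450 ≡ 133 · 221 · 78 · 100 ≡ 1 (mod 451).
Since the result is 1, base 10 gives no evidence that 451 is composite.

1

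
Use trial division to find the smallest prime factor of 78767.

78767 is odd.
Digit sum 35, not divisible by 3.
Ends in 7: not divisible by 5.
7: 78767 = 7·11252 + 3
11: 78767 = 11·7160 + 7
13: 78767 = 13·6059

13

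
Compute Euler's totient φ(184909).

Factor: 184909 = 17 · 73 · 149.
φ(184909) = (17−1) · (73−1) · (149−1) = 16 · 72 · 148 = 170496.

170496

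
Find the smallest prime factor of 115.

115 is odd.
Digit sum 7, not divisible by 3.
Ends in 5: divisible by 5.

5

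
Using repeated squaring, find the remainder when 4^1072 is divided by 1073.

4^1 ≡ 4 (mod 1073)
4^2 ≡ 4^2 = 16 ≡ 16 (mod 1073)
4^4 ≡ 16^2 = 256 ≡ 256 (mod 1073)
4^8 ≡ 256^2 = 65536 ≡ 83 (mod 1073)
4^16 ≡ 83^2 = 6889 ≡ 451 (mod 1073)
4^32 ≡ 451^2 = 203401 ≡ 604 (mod 1073)
4^64 ≡ 604^2 = 364816 ≡ 1069 (mod 1073)
4^128 ≡ 1069^2 = 1142761 ≡ 16 (mod 1073)
4^256 ≡ 16^2 = 256 ≡ 256 (mod 1073)
4^512 ≡ 256^2 = 65536 ≡ 83 (mod 1073)
4^1024 ≡ 83^2 = 6889 ≡ 451 (mod 1073)
1072 = 1024 + 32 + 16 in binary powers of 2.
So 4^1072 ≡ 451 · 604 · 451 ≡ 1069 (mod 1073).
Since 1069 ≠ 1, base 4 is a Fermat witness: 1073 is composite.

1069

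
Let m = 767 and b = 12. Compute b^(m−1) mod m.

508

12^1 ≡ 12 (mod 767)
12^2 ≡ 12^2 = 144 ≡ 144 (mod 767)
12^4 ≡ 144^2 = 20736 ≡ 27 (mod 767)
12^8 ≡ 27^2 = 729 ≡ 729 (mod 767)
12^16 ≡ 729^2 = 531441 ≡ 677 (mod 767)
12^32 ≡ 677^2 = 458329 ≡ 430 (mod 767)
12^64 ≡ 430^2 = 184900 ≡ 53 (mod 767)
12^128 ≡ 53^2 = 2809 ≡ 508 (mod 767)
12^256 ≡ 508^2 = 258064 ≡ 352 (mod 767)
12^512 ≡ 352^2 = 123904 ≡ 417 (mod 767)
766 = 512 + 128 + 64 + 32 + 16 + 8 + 4 + 2 in binary powers of 2.
So 12^766 ≡ 417 · 508 · 53 · 430 · 677 · 729 · 27 · 144 ≡ 508 (mod 767).
Since 508 ≠ 1, base 12 is a Fermat witness: 767 is composite.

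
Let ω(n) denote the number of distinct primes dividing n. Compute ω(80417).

3

80417 = 29 · 2773
2773 = 47 · 59
80417 = 29 · 47 · 59, which has 3 distinct prime factors.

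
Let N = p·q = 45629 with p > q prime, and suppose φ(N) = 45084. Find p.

443

φ(n) = (p−1)(q−1) = n − (p+q) + 1, so p + q = 45629 − 45084 + 1 = 546.
p and q are the roots of t² − 546t + 45629 = 0.
Discriminant: 546² − 4·45629 = 298116 − 182516 = 115600; √115600 = 340.
q = (546 − 340)/2 = 103, p = (546 + 340)/2 = 443.
Check: 103 · 443 = 45629.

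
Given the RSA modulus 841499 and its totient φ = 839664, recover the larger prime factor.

φ(n) = (p−1)(q−1) = n − (p+q) + 1, so p + q = 841499 − 839664 + 1 = 1836.
p and q are the roots of t² − 1836t + 841499 = 0.
Discriminant: 1836² − 4·841499 = 3370896 − 3365996 = 4900; √4900 = 70.
q = (1836 − 70)/2 = 883, p = (1836 + 70)/2 = 953.
Check: 883 · 953 = 841499.

953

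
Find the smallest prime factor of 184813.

19

184813 is odd.
Digit sum 25, not divisible by 3.
Ends in 3: not divisible by 5.
7: 184813 = 7·26401 + 6
11: 184813 = 11·16801 + 2
13: 184813 = 13·14216 + 5
17: 184813 = 17·10871 + 6
19: 184813 = 19·9727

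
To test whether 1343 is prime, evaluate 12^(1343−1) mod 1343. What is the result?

168

12^1 ≡ 12 (mod 1343)
12^2 ≡ 12^2 = 144 ≡ 144 (mod 1343)
12^4 ≡ 144^2 = 20736 ≡ 591 (mod 1343)
12^8 ≡ 591^2 = 349281 ≡ 101 (mod 1343)
12^16 ≡ 101^2 = 10201 ≡ 800 (mod 1343)
12^32 ≡ 800^2 = 640000 ≡ 732 (mod 1343)
12^64 ≡ 732^2 = 535824 ≡ 1310 (mod 1343)
12^128 ≡ 1310^2 = 1716100 ≡ 1089 (mod 1343)
12^256 ≡ 1089^2 = 1185921 ≡ 52 (mod 1343)
12^512 ≡ 52^2 = 2704 ≡ 18 (mod 1343)
12^1024 ≡ 18^2 = 324 ≡ 324 (mod 1343)
1342 = 1024 + 256 + 32 + 16 + 8 + 4 + 2 in binary powers of 2.
So 12^1342 ≡ 324 · 52 · 732 · 800 · 101 · 591 · 144 ≡ 168 (mod 1343).
Since 168 ≠ 1, base 12 is a Fermat witness: 1343 is composite.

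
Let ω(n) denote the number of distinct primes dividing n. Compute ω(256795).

5

256795 = 5 · 51359
51359 = 7 · 7337
7337 = 11 · 667
667 = 23 · 29
256795 = 5 · 7 · 11 · 23 · 29, which has 5 distinct prime factors.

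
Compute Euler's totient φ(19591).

16320

Factor: 19591 = 11 · 13 · 137.
φ(19591) = (11−1) · (13−1) · (137−1) = 10 · 12 · 136 = 16320.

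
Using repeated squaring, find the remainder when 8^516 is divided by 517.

8^1 ≡ 8 (mod 517)
8^2 ≡ 8^2 = 64 ≡ 64 (mod 517)
8^4 ≡ 64^2 = 4096 ≡ 477 (mod 517)
8^8 ≡ 477^2 = 227529 ≡ 49 (mod 517)
8^16 ≡ 49^2 = 2401 ≡ 333 (mod 517)
8^32 ≡ 333^2 = 110889 ≡ 251 (mod 517)
8^64 ≡ 251^2 = 63001 ≡ 444 (mod 517)
8^128 ≡ 444^2 = 197136 ≡ 159 (mod 517)
8^256 ≡ 159^2 = 25281 ≡ 465 (mod 517)
8^512 ≡ 465^2 = 216225 ≡ 119 (mod 517)
516 = 512 + 4 in binary powers of 2.
So 8^516 ≡ 119 · 477 ≡ 410 (mod 517).
Since 410 ≠ 1, base 8 is a Fermat witness: 517 is composite.

410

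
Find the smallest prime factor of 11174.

11174 is even: 2 divides it.

2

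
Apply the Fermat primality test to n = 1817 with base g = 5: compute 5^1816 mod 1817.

5^1 ≡ 5 (mod 1817)
5^2 ≡ 5^2 = 25 ≡ 25 (mod 1817)
5^4 ≡ 25^2 = 625 ≡ 625 (mod 1817)
5^8 ≡ 625^2 = 390625 ≡ 1787 (mod 1817)
5^16 ≡ 1787^2 = 3193369 ≡ 900 (mod 1817)
5^32 ≡ 900^2 = 810000 ≡ 1435 (mod 1817)
5^64 ≡ 1435^2 = 2059225 ≡ 564 (mod 1817)
5^128 ≡ 564^2 = 318096 ≡ 121 (mod 1817)
5^256 ≡ 121^2 = 14641 ≡ 105 (mod 1817)
5^512 ≡ 105^2 = 11025 ≡ 123 (mod 1817)
5^1024 ≡ 123^2 = 15129 ≡ 593 (mod 1817)
1816 = 1024 + 512 + 256 + 16 + 8 in binary powers of 2.
So 5^1816 ≡ 593 · 123 · 105 · 900 · 1787 ≡ 1053 (mod 1817).
Since 1053 ≠ 1, base 5 is a Fermat witness: 1817 is composite.

1053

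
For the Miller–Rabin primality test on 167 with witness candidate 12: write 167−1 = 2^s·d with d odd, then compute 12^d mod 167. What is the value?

167 − 1 = 166 = 2^1 · 83, so d = 83.
12^1 ≡ 12 (mod 167)
12^2 ≡ 12^2 = 144 ≡ 144 (mod 167)
12^4 ≡ 144^2 = 20736 ≡ 28 (mod 167)
12^8 ≡ 28^2 = 784 ≡ 116 (mod 167)
12^16 ≡ 116^2 = 13456 ≡ 96 (mod 167)
12^32 ≡ 96^2 = 9216 ≡ 31 (mod 167)
12^64 ≡ 31^2 = 961 ≡ 126 (mod 167)
83 = 64 + 16 + 2 + 1 in binary powers of 2.
So 12^83 ≡ 126 · 96 · 144 · 12 ≡ 1 (mod 167).
Since 12^d ≡ 1 (mod 167), base 12 does not prove 167 composite.

1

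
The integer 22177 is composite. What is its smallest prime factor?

22177 is odd.
Digit sum 19, not divisible by 3.
Ends in 7: not divisible by 5.
7: 22177 = 7·3168 + 1
11: 22177 = 11·2016 + 1
13: 22177 = 13·1705 + 12
17: 22177 = 17·1304 + 9
19: 22177 = 19·1167 + 4
23: 22177 = 23·964 + 5
29: 22177 = 29·764 + 21
31: 22177 = 31·715 + 12
37: 22177 = 37·599 + 14
41: 22177 = 41·540 + 37
43: 22177 = 43·515 + 32
47: 22177 = 47·471 + 40
53: 22177 = 53·418 + 23
59: 22177 = 59·375 + 52
61: 22177 = 61·363 + 34
67: 22177 = 67·331

67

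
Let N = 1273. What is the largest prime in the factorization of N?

1273 = 19 · 67
67 is prime.
So 1273 = 19 · 67; the largest prime factor is 67.

67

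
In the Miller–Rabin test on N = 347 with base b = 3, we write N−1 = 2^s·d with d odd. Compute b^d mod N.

347 − 1 = 346 = 2^1 · 173, so d = 173.
3^1 ≡ 3 (mod 347)
3^2 ≡ 3^2 = 9 ≡ 9 (mod 347)
3^4 ≡ 9^2 = 81 ≡ 81 (mod 347)
3^8 ≡ 81^2 = 6561 ≡ 315 (mod 347)
3^16 ≡ 315^2 = 99225 ≡ 330 (mod 347)
3^32 ≡ 330^2 = 108900 ≡ 289 (mod 347)
3^64 ≡ 289^2 = 83521 ≡ 241 (mod 347)
3^128 ≡ 241^2 = 58081 ≡ 132 (mod 347)
173 = 128 + 32 + 8 + 4 + 1 in binary powers of 2.
So 3^173 ≡ 132 · 289 · 315 · 81 · 3 ≡ 1 (mod 347).
Since 3^d ≡ 1 (mod 347), base 3 does not prove 347 composite.

1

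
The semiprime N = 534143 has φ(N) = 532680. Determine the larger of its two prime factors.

φ(n) = (p−1)(q−1) = n − (p+q) + 1, so p + q = 534143 − 532680 + 1 = 1464.
p and q are the roots of t² − 1464t + 534143 = 0.
Discriminant: 1464² − 4·534143 = 2143296 − 2136572 = 6724; √6724 = 82.
q = (1464 − 82)/2 = 691, p = (1464 + 82)/2 = 773.
Check: 691 · 773 = 534143.

773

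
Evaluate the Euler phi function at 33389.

Factor: 33389 = 173 · 193.
φ(33389) = (173−1) · (193−1) = 172 · 192 = 33024.

33024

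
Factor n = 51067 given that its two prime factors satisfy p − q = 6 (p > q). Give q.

223

Since p = q + 6, we have 51067 = q(q + 6), so q² + 6q − 51067 = 0.
Discriminant: 6² + 4·51067 = 36 + 204268 = 204304; √204304 = 452.
q = (−6 + 452)/2 = 223, and p = q + 6 = 229.
Check: 223 · 229 = 51067.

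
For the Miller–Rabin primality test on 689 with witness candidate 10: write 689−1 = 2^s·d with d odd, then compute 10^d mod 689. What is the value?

36

689 − 1 = 688 = 2^4 · 43, so d = 43.
10^1 ≡ 10 (mod 689)
10^2 ≡ 10^2 = 100 ≡ 100 (mod 689)
10^4 ≡ 100^2 = 10000 ≡ 354 (mod 689)
10^8 ≡ 354^2 = 125316 ≡ 607 (mod 689)
10^16 ≡ 607^2 = 368449 ≡ 523 (mod 689)
10^32 ≡ 523^2 = 273529 ≡ 685 (mod 689)
43 = 32 + 8 + 2 + 1 in binary powers of 2.
So 10^43 ≡ 685 · 607 · 100 · 10 ≡ 36 (mod 689).
Squaring chain: 36 → 607 → 523 → 685; never reaches −1, so base 10 is a Miller–Rabin witness that 689 is composite.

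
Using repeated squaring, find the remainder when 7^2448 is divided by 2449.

994

7^1 ≡ 7 (mod 2449)
7^2 ≡ 7^2 = 49 ≡ 49 (mod 2449)
7^4 ≡ 49^2 = 2401 ≡ 2401 (mod 2449)
7^8 ≡ 2401^2 = 5764801 ≡ 2304 (mod 2449)
7^16 ≡ 2304^2 = 5308416 ≡ 1433 (mod 2449)
7^32 ≡ 1433^2 = 2053489 ≡ 1227 (mod 2449)
7^64 ≡ 1227^2 = 1505529 ≡ 1843 (mod 2449)
7^128 ≡ 1843^2 = 3396649 ≡ 2335 (mod 2449)
7^256 ≡ 2335^2 = 5452225 ≡ 751 (mod 2449)
7^512 ≡ 751^2 = 564001 ≡ 731 (mod 2449)
7^1024 ≡ 731^2 = 534361 ≡ 479 (mod 2449)
7^2048 ≡ 479^2 = 229441 ≡ 1684 (mod 2449)
2448 = 2048 + 256 + 128 + 16 in binary powers of 2.
So 7^2448 ≡ 1684 · 751 · 2335 · 1433 ≡ 994 (mod 2449).
Since 994 ≠ 1, base 7 is a Fermat witness: 2449 is composite.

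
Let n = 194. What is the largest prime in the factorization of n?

194 = 2 · 97
97 is prime.
So 194 = 2 · 97; the largest prime factor is 97.

97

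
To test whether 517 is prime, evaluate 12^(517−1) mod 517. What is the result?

12^1 ≡ 12 (mod 517)
12^2 ≡ 12^2 = 144 ≡ 144 (mod 517)
12^4 ≡ 144^2 = 20736 ≡ 56 (mod 517)
12^8 ≡ 56^2 = 3136 ≡ 34 (mod 517)
12^16 ≡ 34^2 = 1156 ≡ 122 (mod 517)
12^32 ≡ 122^2 = 14884 ≡ 408 (mod 517)
12^64 ≡ 408^2 = 166464 ≡ 507 (mod 517)
12^128 ≡ 507^2 = 257049 ≡ 100 (mod 517)
12^256 ≡ 100^2 = 10000 ≡ 177 (mod 517)
12^512 ≡ 177^2 = 31329 ≡ 309 (mod 517)
516 = 512 + 4 in binary powers of 2.
So 12^516 ≡ 309 · 56 ≡ 243 (mod 517).
Since 243 ≠ 1, base 12 is a Fermat witness: 517 is composite.

243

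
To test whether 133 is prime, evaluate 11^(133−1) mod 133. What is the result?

1

11^1 ≡ 11 (mod 133)
11^2 ≡ 11^2 = 121 ≡ 121 (mod 133)
11^4 ≡ 121^2 = 14641 ≡ 11 (mod 133)
11^8 ≡ 11^2 = 121 ≡ 121 (mod 133)
11^16 ≡ 121^2 = 14641 ≡ 11 (mod 133)
11^32 ≡ 11^2 = 121 ≡ 121 (mod 133)
11^64 ≡ 121^2 = 14641 ≡ 11 (mod 133)
11^128 ≡ 11^2 = 121 ≡ 121 (mod 133)
132 = 128 + 4 in binary powers of 2.
So 11^132 ≡ 121 · 11 ≡ 1 (mod 133).
Since the result is 1, base 11 gives no evidence that 133 is composite.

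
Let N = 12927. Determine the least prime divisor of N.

3

12927 is odd.
Digit sum 21, divisible by 3.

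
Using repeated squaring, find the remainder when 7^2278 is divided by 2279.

7^1 ≡ 7 (mod 2279)
7^2 ≡ 7^2 = 49 ≡ 49 (mod 2279)
7^4 ≡ 49^2 = 2401 ≡ 122 (mod 2279)
7^8 ≡ 122^2 = 14884 ≡ 1210 (mod 2279)
7^16 ≡ 1210^2 = 1464100 ≡ 982 (mod 2279)
7^32 ≡ 982^2 = 964324 ≡ 307 (mod 2279)
7^64 ≡ 307^2 = 94249 ≡ 810 (mod 2279)
7^128 ≡ 810^2 = 656100 ≡ 2027 (mod 2279)
7^256 ≡ 2027^2 = 4108729 ≡ 1971 (mod 2279)
7^512 ≡ 1971^2 = 3884841 ≡ 1425 (mod 2279)
7^1024 ≡ 1425^2 = 2030625 ≡ 36 (mod 2279)
7^2048 ≡ 36^2 = 1296 ≡ 1296 (mod 2279)
2278 = 2048 + 128 + 64 + 32 + 4 + 2 in binary powers of 2.
So 7^2278 ≡ 1296 · 2027 · 810 · 307 · 122 · 49 ≡ 982 (mod 2279).
Since 982 ≠ 1, base 7 is a Fermat witness: 2279 is composite.

982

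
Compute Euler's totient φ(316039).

Factor: 316039 = 53 · 67 · 89.
φ(316039) = (53−1) · (67−1) · (89−1) = 52 · 66 · 88 = 302016.

302016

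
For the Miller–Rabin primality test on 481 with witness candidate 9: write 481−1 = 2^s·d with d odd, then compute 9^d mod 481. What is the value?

481 − 1 = 480 = 2^5 · 15, so d = 15.
9^1 ≡ 9 (mod 481)
9^2 ≡ 9^2 = 81 ≡ 81 (mod 481)
9^4 ≡ 81^2 = 6561 ≡ 308 (mod 481)
9^8 ≡ 308^2 = 94864 ≡ 107 (mod 481)
15 = 8 + 4 + 2 + 1 in binary powers of 2.
So 9^15 ≡ 107 · 308 · 81 · 9 ≡ 417 (mod 481).
Squaring chain: 417 → 248 → 417 → 248 → 417; never reaches −1, so base 9 is a Miller–Rabin witness that 481 is composite.

417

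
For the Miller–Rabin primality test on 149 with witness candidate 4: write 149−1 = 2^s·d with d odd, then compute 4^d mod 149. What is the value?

148

149 − 1 = 148 = 2^2 · 37, so d = 37.
4^1 ≡ 4 (mod 149)
4^2 ≡ 4^2 = 16 ≡ 16 (mod 149)
4^4 ≡ 16^2 = 256 ≡ 107 (mod 149)
4^8 ≡ 107^2 = 11449 ≡ 125 (mod 149)
4^16 ≡ 125^2 = 15625 ≡ 129 (mod 149)
4^32 ≡ 129^2 = 16641 ≡ 102 (mod 149)
37 = 32 + 4 + 1 in binary powers of 2.
So 4^37 ≡ 102 · 107 · 4 ≡ 148 (mod 149).
Since 4^d ≡ 148 (mod 149), base 4 does not prove 149 composite.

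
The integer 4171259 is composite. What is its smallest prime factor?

53

4171259 is odd.
Digit sum 29, not divisible by 3.
Ends in 9: not divisible by 5.
7: 4171259 = 7·595894 + 1
11: 4171259 = 11·379205 + 4
13: 4171259 = 13·320866 + 1
17: 4171259 = 17·245368 + 3
19: 4171259 = 19·219539 + 18
23: 4171259 = 23·181359 + 2
29: 4171259 = 29·143836 + 15
31: 4171259 = 31·134556 + 23
37: 4171259 = 37·112736 + 27
41: 4171259 = 41·101738 + 1
43: 4171259 = 43·97006 + 1
47: 4171259 = 47·88750 + 9
53: 4171259 = 53·78703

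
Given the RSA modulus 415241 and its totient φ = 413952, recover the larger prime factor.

673

φ(n) = (p−1)(q−1) = n − (p+q) + 1, so p + q = 415241 − 413952 + 1 = 1290.
p and q are the roots of t² − 1290t + 415241 = 0.
Discriminant: 1290² − 4·415241 = 1664100 − 1660964 = 3136; √3136 = 56.
q = (1290 − 56)/2 = 617, p = (1290 + 56)/2 = 673.
Check: 617 · 673 = 415241.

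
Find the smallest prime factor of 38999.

59

38999 is odd.
Digit sum 38, not divisible by 3.
Ends in 9: not divisible by 5.
7: 38999 = 7·5571 + 2
11: 38999 = 11·3545 + 4
13: 38999 = 13·2999 + 12
17: 38999 = 17·2294 + 1
19: 38999 = 19·2052 + 11
23: 38999 = 23·1695 + 14
29: 38999 = 29·1344 + 23
31: 38999 = 31·1258 + 1
37: 38999 = 37·1054 + 1
41: 38999 = 41·951 + 8
43: 38999 = 43·906 + 41
47: 38999 = 47·829 + 36
53: 38999 = 53·735 + 44
59: 38999 = 59·661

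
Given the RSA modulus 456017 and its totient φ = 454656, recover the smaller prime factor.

φ(n) = (p−1)(q−1) = n − (p+q) + 1, so p + q = 456017 − 454656 + 1 = 1362.
p and q are the roots of t² − 1362t + 456017 = 0.
Discriminant: 1362² − 4·456017 = 1855044 − 1824068 = 30976; √30976 = 176.
q = (1362 − 176)/2 = 593, p = (1362 + 176)/2 = 769.
Check: 593 · 769 = 456017.

593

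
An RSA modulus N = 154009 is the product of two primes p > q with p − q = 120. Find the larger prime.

Since p = q + 120, we have 154009 = q(q + 120), so q² + 120q − 154009 = 0.
Discriminant: 120² + 4·154009 = 14400 + 616036 = 630436; √630436 = 794.
q = (−120 + 794)/2 = 337, and p = q + 120 = 457.
Check: 337 · 457 = 154009.

457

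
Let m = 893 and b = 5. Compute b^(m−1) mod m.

5^1 ≡ 5 (mod 893)
5^2 ≡ 5^2 = 25 ≡ 25 (mod 893)
5^4 ≡ 25^2 = 625 ≡ 625 (mod 893)
5^8 ≡ 625^2 = 390625 ≡ 384 (mod 893)
5^16 ≡ 384^2 = 147456 ≡ 111 (mod 893)
5^32 ≡ 111^2 = 12321 ≡ 712 (mod 893)
5^64 ≡ 712^2 = 506944 ≡ 613 (mod 893)
5^128 ≡ 613^2 = 375769 ≡ 709 (mod 893)
5^256 ≡ 709^2 = 502681 ≡ 815 (mod 893)
5^512 ≡ 815^2 = 664225 ≡ 726 (mod 893)
892 = 512 + 256 + 64 + 32 + 16 + 8 + 4 in binary powers of 2.
So 5^892 ≡ 726 · 815 · 613 · 712 · 111 · 384 · 625 ≡ 613 (mod 893).
Since 613 ≠ 1, base 5 is a Fermat witness: 893 is composite.

613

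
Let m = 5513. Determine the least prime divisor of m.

5513 is odd.
Digit sum 14, not divisible by 3.
Ends in 3: not divisible by 5.
7: 5513 = 7·787 + 4
11: 5513 = 11·501 + 2
13: 5513 = 13·424 + 1
17: 5513 = 17·324 + 5
19: 5513 = 19·290 + 3
23: 5513 = 23·239 + 16
29: 5513 = 29·190 + 3
31: 5513 = 31·177 + 26
37: 5513 = 37·149

37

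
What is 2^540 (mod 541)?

2^1 ≡ 2 (mod 541)
2^2 ≡ 2^2 = 4 ≡ 4 (mod 541)
2^4 ≡ 4^2 = 16 ≡ 16 (mod 541)
2^8 ≡ 16^2 = 256 ≡ 256 (mod 541)
2^16 ≡ 256^2 = 65536 ≡ 75 (mod 541)
2^32 ≡ 75^2 = 5625 ≡ 215 (mod 541)
2^64 ≡ 215^2 = 46225 ≡ 240 (mod 541)
2^128 ≡ 240^2 = 57600 ≡ 254 (mod 541)
2^256 ≡ 254^2 = 64516 ≡ 137 (mod 541)
2^512 ≡ 137^2 = 18769 ≡ 375 (mod 541)
540 = 512 + 16 + 8 + 4 in binary powers of 2.
So 2^540 ≡ 375 · 75 · 256 · 16 ≡ 1 (mod 541).
Since the result is 1, base 2 gives no evidence that 541 is composite.

1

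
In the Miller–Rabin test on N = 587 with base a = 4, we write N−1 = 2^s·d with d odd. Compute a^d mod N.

587 − 1 = 586 = 2^1 · 293, so d = 293.
4^1 ≡ 4 (mod 587)
4^2 ≡ 4^2 = 16 ≡ 16 (mod 587)
4^4 ≡ 16^2 = 256 ≡ 256 (mod 587)
4^8 ≡ 256^2 = 65536 ≡ 379 (mod 587)
4^16 ≡ 379^2 = 143641 ≡ 413 (mod 587)
4^32 ≡ 413^2 = 170569 ≡ 339 (mod 587)
4^64 ≡ 339^2 = 114921 ≡ 456 (mod 587)
4^128 ≡ 456^2 = 207936 ≡ 138 (mod 587)
4^256 ≡ 138^2 = 19044 ≡ 260 (mod 587)
293 = 256 + 32 + 4 + 1 in binary powers of 2.
So 4^293 ≡ 260 · 339 · 256 · 4 ≡ 1 (mod 587).
Since 4^d ≡ 1 (mod 587), base 4 does not prove 587 composite.

1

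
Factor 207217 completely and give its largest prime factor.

79

207217 = 43 · 4819
4819 = 61 · 79
79 is prime.
So 207217 = 43 · 61 · 79; the largest prime factor is 79.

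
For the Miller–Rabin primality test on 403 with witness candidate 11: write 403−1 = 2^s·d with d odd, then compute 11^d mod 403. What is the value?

403 − 1 = 402 = 2^1 · 201, so d = 201.
11^1 ≡ 11 (mod 403)
11^2 ≡ 11^2 = 121 ≡ 121 (mod 403)
11^4 ≡ 121^2 = 14641 ≡ 133 (mod 403)
11^8 ≡ 133^2 = 17689 ≡ 360 (mod 403)
11^16 ≡ 360^2 = 129600 ≡ 237 (mod 403)
11^32 ≡ 237^2 = 56169 ≡ 152 (mod 403)
11^64 ≡ 152^2 = 23104 ≡ 133 (mod 403)
11^128 ≡ 133^2 = 17689 ≡ 360 (mod 403)
201 = 128 + 64 + 8 + 1 in binary powers of 2.
So 11^201 ≡ 360 · 133 · 360 · 11 ≡ 151 (mod 403).
Squaring chain: 151; never reaches −1, so base 11 is a Miller–Rabin witness that 403 is composite.

151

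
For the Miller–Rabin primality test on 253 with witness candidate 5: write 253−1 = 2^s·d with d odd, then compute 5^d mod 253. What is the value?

191

253 − 1 = 252 = 2^2 · 63, so d = 63.
5^1 ≡ 5 (mod 253)
5^2 ≡ 5^2 = 25 ≡ 25 (mod 253)
5^4 ≡ 25^2 = 625 ≡ 119 (mod 253)
5^8 ≡ 119^2 = 14161 ≡ 246 (mod 253)
5^16 ≡ 246^2 = 60516 ≡ 49 (mod 253)
5^32 ≡ 49^2 = 2401 ≡ 124 (mod 253)
63 = 32 + 16 + 8 + 4 + 2 + 1 in binary powers of 2.
So 5^63 ≡ 124 · 49 · 246 · 119 · 25 · 5 ≡ 191 (mod 253).
Squaring chain: 191 → 49; never reaches −1, so base 5 is a Miller–Rabin witness that 253 is composite.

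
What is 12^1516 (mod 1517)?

127

12^1 ≡ 12 (mod 1517)
12^2 ≡ 12^2 = 144 ≡ 144 (mod 1517)
12^4 ≡ 144^2 = 20736 ≡ 1015 (mod 1517)
12^8 ≡ 1015^2 = 1030225 ≡ 182 (mod 1517)
12^16 ≡ 182^2 = 33124 ≡ 1267 (mod 1517)
12^32 ≡ 1267^2 = 1605289 ≡ 303 (mod 1517)
12^64 ≡ 303^2 = 91809 ≡ 789 (mod 1517)
12^128 ≡ 789^2 = 622521 ≡ 551 (mod 1517)
12^256 ≡ 551^2 = 303601 ≡ 201 (mod 1517)
12^512 ≡ 201^2 = 40401 ≡ 959 (mod 1517)
12^1024 ≡ 959^2 = 919681 ≡ 379 (mod 1517)
1516 = 1024 + 256 + 128 + 64 + 32 + 8 + 4 in binary powers of 2.
So 12^1516 ≡ 379 · 201 · 551 · 789 · 303 · 182 · 1015 ≡ 127 (mod 1517).
Since 127 ≠ 1, base 12 is a Fermat witness: 1517 is composite.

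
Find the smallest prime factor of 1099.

7

1099 is odd.
Digit sum 19, not divisible by 3.
Ends in 9: not divisible by 5.
7: 1099 = 7·157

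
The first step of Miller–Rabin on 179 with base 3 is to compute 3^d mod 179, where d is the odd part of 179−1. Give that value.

1

179 − 1 = 178 = 2^1 · 89, so d = 89.
3^1 ≡ 3 (mod 179)
3^2 ≡ 3^2 = 9 ≡ 9 (mod 179)
3^4 ≡ 9^2 = 81 ≡ 81 (mod 179)
3^8 ≡ 81^2 = 6561 ≡ 117 (mod 179)
3^16 ≡ 117^2 = 13689 ≡ 85 (mod 179)
3^32 ≡ 85^2 = 7225 ≡ 65 (mod 179)
3^64 ≡ 65^2 = 4225 ≡ 108 (mod 179)
89 = 64 + 16 + 8 + 1 in binary powers of 2.
So 3^89 ≡ 108 · 85 · 117 · 3 ≡ 1 (mod 179).
Since 3^d ≡ 1 (mod 179), base 3 does not prove 179 composite.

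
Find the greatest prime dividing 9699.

9699 = 3 · 3233
3233 = 53 · 61
61 is prime.
So 9699 = 3 · 53 · 61; the largest prime factor is 61.

61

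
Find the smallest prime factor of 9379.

83

9379 is odd.
Digit sum 28, not divisible by 3.
Ends in 9: not divisible by 5.
7: 9379 = 7·1339 + 6
11: 9379 = 11·852 + 7
13: 9379 = 13·721 + 6
17: 9379 = 17·551 + 12
19: 9379 = 19·493 + 12
23: 9379 = 23·407 + 18
29: 9379 = 29·323 + 12
31: 9379 = 31·302 + 17
37: 9379 = 37·253 + 18
41: 9379 = 41·228 + 31
43: 9379 = 43·218 + 5
47: 9379 = 47·199 + 26
53: 9379 = 53·176 + 51
59: 9379 = 59·158 + 57
61: 9379 = 61·153 + 46
67: 9379 = 67·139 + 66
71: 9379 = 71·132 + 7
73: 9379 = 73·128 + 35
79: 9379 = 79·118 + 57
83: 9379 = 83·113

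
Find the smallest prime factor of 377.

377 is odd.
Digit sum 17, not divisible by 3.
Ends in 7: not divisible by 5.
7: 377 = 7·53 + 6
11: 377 = 11·34 + 3
13: 377 = 13·29

13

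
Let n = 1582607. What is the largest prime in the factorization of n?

1582607 = 13 · 121739
121739 = 23 · 5293
5293 = 67 · 79
79 is prime.
So 1582607 = 13 · 23 · 67 · 79; the largest prime factor is 79.

79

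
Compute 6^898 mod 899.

645

6^1 ≡ 6 (mod 899)
6^2 ≡ 6^2 = 36 ≡ 36 (mod 899)
6^4 ≡ 36^2 = 1296 ≡ 397 (mod 899)
6^8 ≡ 397^2 = 157609 ≡ 284 (mod 899)
6^16 ≡ 284^2 = 80656 ≡ 645 (mod 899)
6^32 ≡ 645^2 = 416025 ≡ 687 (mod 899)
6^64 ≡ 687^2 = 471969 ≡ 893 (mod 899)
6^128 ≡ 893^2 = 797449 ≡ 36 (mod 899)
6^256 ≡ 36^2 = 1296 ≡ 397 (mod 899)
6^512 ≡ 397^2 = 157609 ≡ 284 (mod 899)
898 = 512 + 256 + 128 + 2 in binary powers of 2.
So 6^898 ≡ 284 · 397 · 36 · 36 ≡ 645 (mod 899).
Since 645 ≠ 1, base 6 is a Fermat witness: 899 is composite.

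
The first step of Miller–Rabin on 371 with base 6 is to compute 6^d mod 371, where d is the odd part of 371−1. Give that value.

371 − 1 = 370 = 2^1 · 185, so d = 185.
6^1 ≡ 6 (mod 371)
6^2 ≡ 6^2 = 36 ≡ 36 (mod 371)
6^4 ≡ 36^2 = 1296 ≡ 183 (mod 371)
6^8 ≡ 183^2 = 33489 ≡ 99 (mod 371)
6^16 ≡ 99^2 = 9801 ≡ 155 (mod 371)
6^32 ≡ 155^2 = 24025 ≡ 281 (mod 371)
6^64 ≡ 281^2 = 78961 ≡ 309 (mod 371)
6^128 ≡ 309^2 = 95481 ≡ 134 (mod 371)
185 = 128 + 32 + 16 + 8 + 1 in binary powers of 2.
So 6^185 ≡ 134 · 281 · 155 · 99 · 6 ≡ 216 (mod 371).
Squaring chain: 216; never reaches −1, so base 6 is a Miller–Rabin witness that 371 is composite.

216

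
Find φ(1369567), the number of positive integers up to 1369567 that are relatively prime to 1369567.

Factor: 1369567 = 59 · 139 · 167.
φ(1369567) = (59−1) · (139−1) · (167−1) = 58 · 138 · 166 = 1328664.

1328664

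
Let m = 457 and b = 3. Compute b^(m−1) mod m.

1

3^1 ≡ 3 (mod 457)
3^2 ≡ 3^2 = 9 ≡ 9 (mod 457)
3^4 ≡ 9^2 = 81 ≡ 81 (mod 457)
3^8 ≡ 81^2 = 6561 ≡ 163 (mod 457)
3^16 ≡ 163^2 = 26569 ≡ 63 (mod 457)
3^32 ≡ 63^2 = 3969 ≡ 313 (mod 457)
3^64 ≡ 313^2 = 97969 ≡ 171 (mod 457)
3^128 ≡ 171^2 = 29241 ≡ 450 (mod 457)
3^256 ≡ 450^2 = 202500 ≡ 49 (mod 457)
456 = 256 + 128 + 64 + 8 in binary powers of 2.
So 3^456 ≡ 49 · 450 · 171 · 163 ≡ 1 (mod 457).
Since the result is 1, base 3 gives no evidence that 457 is composite.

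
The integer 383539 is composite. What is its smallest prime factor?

383539 is odd.
Digit sum 31, not divisible by 3.
Ends in 9: not divisible by 5.
7: 383539 = 7·54791 + 2
11: 383539 = 11·34867 + 2
13: 383539 = 13·29503

13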